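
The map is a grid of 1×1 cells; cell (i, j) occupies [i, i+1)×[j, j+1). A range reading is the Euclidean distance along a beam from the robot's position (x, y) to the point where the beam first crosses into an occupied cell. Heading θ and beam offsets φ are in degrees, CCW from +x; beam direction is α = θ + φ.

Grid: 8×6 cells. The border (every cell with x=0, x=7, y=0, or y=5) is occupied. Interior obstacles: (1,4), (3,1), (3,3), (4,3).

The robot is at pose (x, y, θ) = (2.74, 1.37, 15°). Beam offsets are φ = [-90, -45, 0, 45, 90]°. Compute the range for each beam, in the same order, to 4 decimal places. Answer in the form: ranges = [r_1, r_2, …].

beam 1: φ=-90°, α=285°
  cosα=0.2588 sinα=-0.9659 | (2,1) | tMaxX 1.0046 tMaxY 0.3831 | tΔX 3.8637 tΔY 1.0353
    t=0.3831 [y] (2,0) — stop
  → r_1 = 0.3831
beam 2: φ=-45°, α=330°
  cosα=0.8660 sinα=-0.5000 | (2,1) | tMaxX 0.3002 tMaxY 0.7400 | tΔX 1.1547 tΔY 2.0000
    t=0.3002 [x] (3,1) — stop
  → r_2 = 0.3002
beam 3: φ=0°, α=15°
  cosα=0.9659 sinα=0.2588 | (2,1) | tMaxX 0.2692 tMaxY 2.4341 | tΔX 1.0353 tΔY 3.8637
    t=0.2692 [x] (3,1) — stop
  → r_3 = 0.2692
beam 4: φ=45°, α=60°
  cosα=0.5000 sinα=0.8660 | (2,1) | tMaxX 0.5200 tMaxY 0.7275 | tΔX 2.0000 tΔY 1.1547
    t=0.5200 [x] (3,1) — stop
  → r_4 = 0.5200
beam 5: φ=90°, α=105°
  cosα=-0.2588 sinα=0.9659 | (2,1) | tMaxX 2.8591 tMaxY 0.6522 | tΔX 3.8637 tΔY 1.0353
    t=0.6522 [y] (2,2)
    t=1.6875 [y] (2,3)
    t=2.7228 [y] (2,4)
    t=2.8591 [x] (1,4) — stop
  → r_5 = 2.8591

ranges = [0.3831, 0.3002, 0.2692, 0.5200, 2.8591]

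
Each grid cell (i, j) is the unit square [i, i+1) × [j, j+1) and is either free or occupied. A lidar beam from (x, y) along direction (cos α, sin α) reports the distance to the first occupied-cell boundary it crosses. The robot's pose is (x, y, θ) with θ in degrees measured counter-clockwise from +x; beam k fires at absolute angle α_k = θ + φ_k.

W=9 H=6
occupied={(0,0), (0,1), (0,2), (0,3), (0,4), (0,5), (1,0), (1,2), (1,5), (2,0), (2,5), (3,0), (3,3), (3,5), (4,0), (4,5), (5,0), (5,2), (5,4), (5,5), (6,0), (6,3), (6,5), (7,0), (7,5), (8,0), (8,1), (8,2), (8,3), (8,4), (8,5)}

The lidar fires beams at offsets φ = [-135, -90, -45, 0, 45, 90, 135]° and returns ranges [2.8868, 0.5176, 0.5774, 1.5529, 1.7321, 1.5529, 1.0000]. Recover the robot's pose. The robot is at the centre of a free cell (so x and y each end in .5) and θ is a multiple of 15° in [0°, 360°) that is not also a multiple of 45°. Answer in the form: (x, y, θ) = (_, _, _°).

Enumerate (i+0.5, j+0.5, θ) over the 23 free cells and 16 admissible headings. For each, cast all 7 beams and compare to the given ranges.
  (7.5, 2.5, 195°): beam 1 = 1.0000 ≠ 2.8868 ✗
  (6.5, 2.5, 240°): beam 1 = 0.5176 ≠ 2.8868 ✗
  (7.5, 1.5, 150°): beam 1 = 0.5176 ≠ 2.8868 ✗
  …
  (2.5, 3.5, 75°): r_1=2.8868, r_2=0.5176, r_3=0.5774, r_4=1.5529, r_5=1.7321, r_6=1.5529, r_7=1.0000 — all match ✓
Only this pose fits every beam.

(x, y, θ) = (2.5, 3.5, 75°)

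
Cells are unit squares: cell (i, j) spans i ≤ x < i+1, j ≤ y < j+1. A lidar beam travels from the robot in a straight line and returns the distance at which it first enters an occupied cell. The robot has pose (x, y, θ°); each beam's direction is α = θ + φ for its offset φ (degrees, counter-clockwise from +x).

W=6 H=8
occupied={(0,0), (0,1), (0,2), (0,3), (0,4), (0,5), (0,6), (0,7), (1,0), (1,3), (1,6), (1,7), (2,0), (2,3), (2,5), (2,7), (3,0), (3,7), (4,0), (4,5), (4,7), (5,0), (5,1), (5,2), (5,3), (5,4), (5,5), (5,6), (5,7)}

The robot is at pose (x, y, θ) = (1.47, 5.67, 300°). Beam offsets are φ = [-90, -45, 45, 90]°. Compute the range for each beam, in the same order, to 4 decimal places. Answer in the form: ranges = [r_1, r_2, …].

beam 1: φ=-90°, α=210°
  cosα=-0.8660 sinα=-0.5000 | (1,5) | tMaxX 0.5427 tMaxY 1.3400 | tΔX 1.1547 tΔY 2.0000
    t=0.5427 [x] (0,5) — stop
  → r_1 = 0.5427
beam 2: φ=-45°, α=255°
  cosα=-0.2588 sinα=-0.9659 | (1,5) | tMaxX 1.8159 tMaxY 0.6936 | tΔX 3.8637 tΔY 1.0353
    t=0.6936 [y] (1,4)
    t=1.7289 [y] (1,3) — stop
  → r_2 = 1.7289
beam 3: φ=45°, α=345°
  cosα=0.9659 sinα=-0.2588 | (1,5) | tMaxX 0.5487 tMaxY 2.5887 | tΔX 1.0353 tΔY 3.8637
    t=0.5487 [x] (2,5) — stop
  → r_3 = 0.5487
beam 4: φ=90°, α=30°
  cosα=0.8660 sinα=0.5000 | (1,5) | tMaxX 0.6120 tMaxY 0.6600 | tΔX 1.1547 tΔY 2.0000
    t=0.6120 [x] (2,5) — stop
  → r_4 = 0.6120

ranges = [0.5427, 1.7289, 0.5487, 0.6120]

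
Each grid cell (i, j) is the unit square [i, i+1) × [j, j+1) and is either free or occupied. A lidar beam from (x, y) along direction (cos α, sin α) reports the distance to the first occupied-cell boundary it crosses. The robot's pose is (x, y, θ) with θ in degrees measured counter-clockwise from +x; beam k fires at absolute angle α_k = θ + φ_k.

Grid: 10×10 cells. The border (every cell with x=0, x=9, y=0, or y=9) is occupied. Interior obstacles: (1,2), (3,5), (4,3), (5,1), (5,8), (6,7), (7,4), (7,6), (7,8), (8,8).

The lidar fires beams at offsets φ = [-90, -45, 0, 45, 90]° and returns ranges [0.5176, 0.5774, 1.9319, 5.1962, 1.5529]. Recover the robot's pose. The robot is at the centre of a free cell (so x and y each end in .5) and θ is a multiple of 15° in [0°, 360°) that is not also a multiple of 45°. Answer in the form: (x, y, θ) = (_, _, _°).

Enumerate (i+0.5, j+0.5, θ) over the 54 free cells and 16 admissible headings. For each, cast all 5 beams and compare to the given ranges.
  (1.5, 3.5, 75°): beam 1 = 7.7646 ≠ 0.5176 ✗
  (2.5, 5.5, 105°): beam 2 = 4.0415 ≠ 0.5774 ✗
  (5.5, 6.5, 345°): beam 1 = 2.5882 ≠ 0.5176 ✗
  (4.5, 4.5, 120°): beam 1 = 3.0000 ≠ 0.5176 ✗
  …
  (1.5, 5.5, 255°): r_1=0.5176, r_2=0.5774, r_3=1.9319, r_4=5.1962, r_5=1.5529 — all match ✓
Only this pose fits every beam.

(x, y, θ) = (1.5, 5.5, 255°)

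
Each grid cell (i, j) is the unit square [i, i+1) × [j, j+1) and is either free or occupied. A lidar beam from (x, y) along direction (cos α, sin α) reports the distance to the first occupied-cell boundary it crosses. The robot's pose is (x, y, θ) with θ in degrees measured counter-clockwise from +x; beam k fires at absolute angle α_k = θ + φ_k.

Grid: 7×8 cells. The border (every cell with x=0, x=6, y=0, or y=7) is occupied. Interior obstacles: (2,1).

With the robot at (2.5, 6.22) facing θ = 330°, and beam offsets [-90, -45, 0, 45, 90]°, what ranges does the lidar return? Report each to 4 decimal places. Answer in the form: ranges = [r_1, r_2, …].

ranges = [3.0000, 5.4041, 4.0415, 3.0137, 0.9007]

beam 1: φ=-90°, α=240°
  d=(-0.5000,-0.8660)  start (2,6)  tX=1.0000 tY=0.2540  stride 1/|dx|=2.0000 1/|dy|=1.1547
    cross y-line → (2,5), t=0.2540
    cross x-line → (1,5), t=1.0000
    cross y-line → (1,4), t=1.4087
    cross y-line → (1,3), t=2.5634
    cross x-line → (0,3), t=3.0000 (wall)
  → r_1 = 3.0000
beam 2: φ=-45°, α=285°
  d=(0.2588,-0.9659)  start (2,6)  tX=1.9319 tY=0.2278  stride 1/|dx|=3.8637 1/|dy|=1.0353
    cross y-line → (2,5), t=0.2278
    cross y-line → (2,4), t=1.2630
    cross x-line → (3,4), t=1.9319
    cross y-line → (3,3), t=2.2983
    cross y-line → (3,2), t=3.3336
    cross y-line → (3,1), t=4.3689
    cross y-line → (3,0), t=5.4041 (wall)
  → r_2 = 5.4041
beam 3: φ=0°, α=330°
  d=(0.8660,-0.5000)  start (2,6)  tX=0.5774 tY=0.4400  stride 1/|dx|=1.1547 1/|dy|=2.0000
    cross y-line → (2,5), t=0.4400
    cross x-line → (3,5), t=0.5774
    cross x-line → (4,5), t=1.7321
    cross y-line → (4,4), t=2.4400
    cross x-line → (5,4), t=2.8868
    cross x-line → (6,4), t=4.0415 (wall)
  → r_3 = 4.0415
beam 4: φ=45°, α=15°
  d=(0.9659,0.2588)  start (2,6)  tX=0.5176 tY=3.0137  stride 1/|dx|=1.0353 1/|dy|=3.8637
    cross x-line → (3,6), t=0.5176
    cross x-line → (4,6), t=1.5529
    cross x-line → (5,6), t=2.5882
    cross y-line → (5,7), t=3.0137 (wall)
  → r_4 = 3.0137
beam 5: φ=90°, α=60°
  d=(0.5000,0.8660)  start (2,6)  tX=1.0000 tY=0.9007  stride 1/|dx|=2.0000 1/|dy|=1.1547
    cross y-line → (2,7), t=0.9007 (wall)
  → r_5 = 0.9007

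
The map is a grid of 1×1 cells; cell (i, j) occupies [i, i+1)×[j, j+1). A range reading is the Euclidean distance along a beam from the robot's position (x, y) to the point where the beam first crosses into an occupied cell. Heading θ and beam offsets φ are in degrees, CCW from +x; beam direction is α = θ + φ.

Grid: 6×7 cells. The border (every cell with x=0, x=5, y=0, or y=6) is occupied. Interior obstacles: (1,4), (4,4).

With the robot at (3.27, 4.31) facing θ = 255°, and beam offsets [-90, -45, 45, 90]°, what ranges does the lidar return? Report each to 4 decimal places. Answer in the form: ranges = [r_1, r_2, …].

ranges = [1.3148, 2.6212, 3.4600, 0.7558]

beam 1: φ=-90°, α=165°
  cosα=-0.9659 sinα=0.2588 | (3,4) | tMaxX 0.2795 tMaxY 2.6660 | tΔX 1.0353 tΔY 3.8637
    t=0.2795 [x] (2,4)
    t=1.3148 [x] (1,4) — stop
  → r_1 = 1.3148
beam 2: φ=-45°, α=210°
  cosα=-0.8660 sinα=-0.5000 | (3,4) | tMaxX 0.3118 tMaxY 0.6200 | tΔX 1.1547 tΔY 2.0000
    t=0.3118 [x] (2,4)
    t=0.6200 [y] (2,3)
    t=1.4665 [x] (1,3)
    t=2.6200 [y] (1,2)
    t=2.6212 [x] (0,2) — stop
  → r_2 = 2.6212
beam 3: φ=45°, α=300°
  cosα=0.5000 sinα=-0.8660 | (3,4) | tMaxX 1.4600 tMaxY 0.3580 | tΔX 2.0000 tΔY 1.1547
    t=0.3580 [y] (3,3)
    t=1.4600 [x] (4,3)
    t=1.5127 [y] (4,2)
    t=2.6674 [y] (4,1)
    t=3.4600 [x] (5,1) — stop
  → r_3 = 3.4600
beam 4: φ=90°, α=345°
  cosα=0.9659 sinα=-0.2588 | (3,4) | tMaxX 0.7558 tMaxY 1.1977 | tΔX 1.0353 tΔY 3.8637
    t=0.7558 [x] (4,4) — stop
  → r_4 = 0.7558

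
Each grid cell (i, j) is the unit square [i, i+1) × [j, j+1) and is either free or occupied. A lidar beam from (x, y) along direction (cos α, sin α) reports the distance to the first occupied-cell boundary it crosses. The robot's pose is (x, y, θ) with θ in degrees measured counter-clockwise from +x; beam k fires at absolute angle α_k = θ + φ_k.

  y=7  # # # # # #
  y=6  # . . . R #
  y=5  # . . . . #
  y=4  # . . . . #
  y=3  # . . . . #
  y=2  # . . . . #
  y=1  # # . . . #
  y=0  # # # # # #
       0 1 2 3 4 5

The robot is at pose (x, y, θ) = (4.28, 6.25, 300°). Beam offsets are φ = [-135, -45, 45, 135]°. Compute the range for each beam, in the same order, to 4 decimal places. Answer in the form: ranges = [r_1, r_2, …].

beam 1: φ=-135°, α=165°
  dir = (cos 165°, sin 165°) = (-0.9659, 0.2588); from cell (4,6)
  next x-line at t=0.2899, next y-line at t=2.8978; Δt_x=1.0353, Δt_y=3.8637
    x: enter (3,6) at t=0.2899
    x: enter (2,6) at t=1.3252
    x: enter (1,6) at t=2.3604
    y: enter (1,7) at t=2.8978 ← occupied
  → r_1 = 2.8978
beam 2: φ=-45°, α=255°
  dir = (cos 255°, sin 255°) = (-0.2588, -0.9659); from cell (4,6)
  next x-line at t=1.0818, next y-line at t=0.2588; Δt_x=3.8637, Δt_y=1.0353
    y: enter (4,5) at t=0.2588
    x: enter (3,5) at t=1.0818
    y: enter (3,4) at t=1.2941
    y: enter (3,3) at t=2.3294
    y: enter (3,2) at t=3.3646
    y: enter (3,1) at t=4.3999
    x: enter (2,1) at t=4.9455
    y: enter (2,0) at t=5.4352 ← occupied
  → r_2 = 5.4352
beam 3: φ=45°, α=345°
  dir = (cos 345°, sin 345°) = (0.9659, -0.2588); from cell (4,6)
  next x-line at t=0.7454, next y-line at t=0.9659; Δt_x=1.0353, Δt_y=3.8637
    x: enter (5,6) at t=0.7454 ← occupied
  → r_3 = 0.7454
beam 4: φ=135°, α=75°
  dir = (cos 75°, sin 75°) = (0.2588, 0.9659); from cell (4,6)
  next x-line at t=2.7819, next y-line at t=0.7765; Δt_x=3.8637, Δt_y=1.0353
    y: enter (4,7) at t=0.7765 ← occupied
  → r_4 = 0.7765

ranges = [2.8978, 5.4352, 0.7454, 0.7765]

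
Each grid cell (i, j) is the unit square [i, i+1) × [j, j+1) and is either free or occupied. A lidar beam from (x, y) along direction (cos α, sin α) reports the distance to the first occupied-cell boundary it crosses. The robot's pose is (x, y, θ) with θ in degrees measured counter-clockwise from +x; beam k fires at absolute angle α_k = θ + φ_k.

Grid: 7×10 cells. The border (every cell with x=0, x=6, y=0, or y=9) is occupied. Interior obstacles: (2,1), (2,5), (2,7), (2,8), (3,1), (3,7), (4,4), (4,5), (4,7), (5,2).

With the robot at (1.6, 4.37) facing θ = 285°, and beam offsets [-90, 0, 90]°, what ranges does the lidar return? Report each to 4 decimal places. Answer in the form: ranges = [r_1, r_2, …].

beam 1: φ=-90°, α=195°
  direction (-0.9659, -0.2588); cell (1,4); t to first gridline: x 0.6212, y 1.4296 (then +1.0353 / +3.8637)
    (0,4) via x @ 0.6212  # hit
  → r_1 = 0.6212
beam 2: φ=0°, α=285°
  direction (0.2588, -0.9659); cell (1,4); t to first gridline: x 1.5455, y 0.3831 (then +3.8637 / +1.0353)
    (1,3) via y @ 0.3831
    (1,2) via y @ 1.4183
    (2,2) via x @ 1.5455
    (2,1) via y @ 2.4536  # hit
  → r_2 = 2.4536
beam 3: φ=90°, α=15°
  direction (0.9659, 0.2588); cell (1,4); t to first gridline: x 0.4141, y 2.4341 (then +1.0353 / +3.8637)
    (2,4) via x @ 0.4141
    (3,4) via x @ 1.4494
    (3,5) via y @ 2.4341
    (4,5) via x @ 2.4847  # hit
  → r_3 = 2.4847

ranges = [0.6212, 2.4536, 2.4847]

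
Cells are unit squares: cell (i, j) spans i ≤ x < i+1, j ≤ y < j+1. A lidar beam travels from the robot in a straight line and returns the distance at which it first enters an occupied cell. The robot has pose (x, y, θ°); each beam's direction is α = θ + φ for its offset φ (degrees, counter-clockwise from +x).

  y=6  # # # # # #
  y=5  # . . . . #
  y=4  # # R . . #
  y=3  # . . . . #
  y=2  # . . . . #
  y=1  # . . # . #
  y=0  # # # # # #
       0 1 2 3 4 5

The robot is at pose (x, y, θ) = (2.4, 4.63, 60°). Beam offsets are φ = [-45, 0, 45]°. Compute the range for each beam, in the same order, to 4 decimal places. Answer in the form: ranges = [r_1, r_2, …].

beam 1: φ=-45°, α=15°
  cosα=0.9659 sinα=0.2588 | (2,4) | tMaxX 0.6212 tMaxY 1.4296 | tΔX 1.0353 tΔY 3.8637
    t=0.6212 [x] (3,4)
    t=1.4296 [y] (3,5)
    t=1.6564 [x] (4,5)
    t=2.6917 [x] (5,5) — stop
  → r_1 = 2.6917
beam 2: φ=0°, α=60°
  cosα=0.5000 sinα=0.8660 | (2,4) | tMaxX 1.2000 tMaxY 0.4272 | tΔX 2.0000 tΔY 1.1547
    t=0.4272 [y] (2,5)
    t=1.2000 [x] (3,5)
    t=1.5819 [y] (3,6) — stop
  → r_2 = 1.5819
beam 3: φ=45°, α=105°
  cosα=-0.2588 sinα=0.9659 | (2,4) | tMaxX 1.5455 tMaxY 0.3831 | tΔX 3.8637 tΔY 1.0353
    t=0.3831 [y] (2,5)
    t=1.4183 [y] (2,6) — stop
  → r_3 = 1.4183

ranges = [2.6917, 1.5819, 1.4183]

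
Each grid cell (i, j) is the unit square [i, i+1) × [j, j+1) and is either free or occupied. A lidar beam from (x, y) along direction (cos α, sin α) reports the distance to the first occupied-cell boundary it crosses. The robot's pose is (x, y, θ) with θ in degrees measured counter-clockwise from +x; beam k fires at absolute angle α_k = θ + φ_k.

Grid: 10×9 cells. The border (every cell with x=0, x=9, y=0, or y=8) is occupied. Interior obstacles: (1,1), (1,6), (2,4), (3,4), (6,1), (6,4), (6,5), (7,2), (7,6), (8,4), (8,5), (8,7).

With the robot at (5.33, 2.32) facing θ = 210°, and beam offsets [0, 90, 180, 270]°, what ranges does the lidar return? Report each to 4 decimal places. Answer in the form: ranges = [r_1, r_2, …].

beam 1: φ=0°, α=210°
  dir = (cos 210°, sin 210°) = (-0.8660, -0.5000); from cell (5,2)
  next x-line at t=0.3811, next y-line at t=0.6400; Δt_x=1.1547, Δt_y=2.0000
    x: enter (4,2) at t=0.3811
    y: enter (4,1) at t=0.6400
    x: enter (3,1) at t=1.5358
    y: enter (3,0) at t=2.6400 ← occupied
  → r_1 = 2.6400
beam 2: φ=90°, α=300°
  dir = (cos 300°, sin 300°) = (0.5000, -0.8660); from cell (5,2)
  next x-line at t=1.3400, next y-line at t=0.3695; Δt_x=2.0000, Δt_y=1.1547
    y: enter (5,1) at t=0.3695
    x: enter (6,1) at t=1.3400 ← occupied
  → r_2 = 1.3400
beam 3: φ=180°, α=30°
  dir = (cos 30°, sin 30°) = (0.8660, 0.5000); from cell (5,2)
  next x-line at t=0.7736, next y-line at t=1.3600; Δt_x=1.1547, Δt_y=2.0000
    x: enter (6,2) at t=0.7736
    y: enter (6,3) at t=1.3600
    x: enter (7,3) at t=1.9283
    x: enter (8,3) at t=3.0831
    y: enter (8,4) at t=3.3600 ← occupied
  → r_3 = 3.3600
beam 4: φ=270°, α=120°
  dir = (cos 120°, sin 120°) = (-0.5000, 0.8660); from cell (5,2)
  next x-line at t=0.6600, next y-line at t=0.7852; Δt_x=2.0000, Δt_y=1.1547
    x: enter (4,2) at t=0.6600
    y: enter (4,3) at t=0.7852
    y: enter (4,4) at t=1.9399
    x: enter (3,4) at t=2.6600 ← occupied
  → r_4 = 2.6600

ranges = [2.6400, 1.3400, 3.3600, 2.6600]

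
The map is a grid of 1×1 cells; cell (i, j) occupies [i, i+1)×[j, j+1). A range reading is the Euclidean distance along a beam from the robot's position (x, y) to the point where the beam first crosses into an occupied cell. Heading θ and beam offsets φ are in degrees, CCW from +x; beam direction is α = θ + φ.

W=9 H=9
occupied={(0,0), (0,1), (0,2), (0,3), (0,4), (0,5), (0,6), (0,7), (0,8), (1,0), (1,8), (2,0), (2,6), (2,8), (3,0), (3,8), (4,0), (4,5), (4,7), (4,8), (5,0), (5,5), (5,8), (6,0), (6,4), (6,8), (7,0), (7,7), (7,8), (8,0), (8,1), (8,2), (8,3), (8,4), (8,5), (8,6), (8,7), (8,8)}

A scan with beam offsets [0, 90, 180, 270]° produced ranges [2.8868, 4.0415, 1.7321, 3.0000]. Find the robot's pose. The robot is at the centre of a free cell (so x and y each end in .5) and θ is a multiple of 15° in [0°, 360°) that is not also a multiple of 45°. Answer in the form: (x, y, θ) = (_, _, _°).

Enumerate (i+0.5, j+0.5, θ) over the 43 free cells and 16 admissible headings. For each, cast all 4 beams and compare to the given ranges.
  (5.5, 6.5, 165°): beam 1 = 4.6587 ≠ 2.8868 ✗
  (7.5, 5.5, 60°): beam 1 = 1.0000 ≠ 2.8868 ✗
  (5.5, 2.5, 330°): beam 2 = 1.7321 ≠ 4.0415 ✗
  (3.5, 4.5, 150°): beam 3 = 5.1962 ≠ 1.7321 ✗
  (2.5, 1.5, 105°): beam 1 = 5.7956 ≠ 2.8868 ✗
  …
  (4.5, 2.5, 60°): r_1=2.8868, r_2=4.0415, r_3=1.7321, r_4=3.0000 — all match ✓
No second candidate reproduces the full scan.

(x, y, θ) = (4.5, 2.5, 60°)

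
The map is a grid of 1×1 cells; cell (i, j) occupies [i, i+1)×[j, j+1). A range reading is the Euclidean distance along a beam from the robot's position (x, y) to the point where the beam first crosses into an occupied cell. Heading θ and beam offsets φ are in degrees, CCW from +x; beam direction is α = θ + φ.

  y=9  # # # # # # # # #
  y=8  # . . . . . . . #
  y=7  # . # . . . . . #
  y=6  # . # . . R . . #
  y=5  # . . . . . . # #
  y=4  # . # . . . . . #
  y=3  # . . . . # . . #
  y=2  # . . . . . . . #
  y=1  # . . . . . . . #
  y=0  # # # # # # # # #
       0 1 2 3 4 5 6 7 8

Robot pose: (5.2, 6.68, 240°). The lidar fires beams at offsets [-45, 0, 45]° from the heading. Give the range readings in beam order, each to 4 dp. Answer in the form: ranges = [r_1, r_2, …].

ranges = [2.2776, 6.5587, 2.7745]

beam 1: φ=-45°, α=195°
  d=(-0.9659,-0.2588)  start (5,6)  tX=0.2071 tY=2.6273  stride 1/|dx|=1.0353 1/|dy|=3.8637
    cross x-line → (4,6), t=0.2071
    cross x-line → (3,6), t=1.2423
    cross x-line → (2,6), t=2.2776 (wall)
  → r_1 = 2.2776
beam 2: φ=0°, α=240°
  d=(-0.5000,-0.8660)  start (5,6)  tX=0.4000 tY=0.7852  stride 1/|dx|=2.0000 1/|dy|=1.1547
    cross x-line → (4,6), t=0.4000
    cross y-line → (4,5), t=0.7852
    cross y-line → (4,4), t=1.9399
    cross x-line → (3,4), t=2.4000
    cross y-line → (3,3), t=3.0946
    cross y-line → (3,2), t=4.2493
    cross x-line → (2,2), t=4.4000
    cross y-line → (2,1), t=5.4040
    cross x-line → (1,1), t=6.4000
    cross y-line → (1,0), t=6.5587 (wall)
  → r_2 = 6.5587
beam 3: φ=45°, α=285°
  d=(0.2588,-0.9659)  start (5,6)  tX=3.0910 tY=0.7040  stride 1/|dx|=3.8637 1/|dy|=1.0353
    cross y-line → (5,5), t=0.7040
    cross y-line → (5,4), t=1.7393
    cross y-line → (5,3), t=2.7745 (wall)
  → r_3 = 2.7745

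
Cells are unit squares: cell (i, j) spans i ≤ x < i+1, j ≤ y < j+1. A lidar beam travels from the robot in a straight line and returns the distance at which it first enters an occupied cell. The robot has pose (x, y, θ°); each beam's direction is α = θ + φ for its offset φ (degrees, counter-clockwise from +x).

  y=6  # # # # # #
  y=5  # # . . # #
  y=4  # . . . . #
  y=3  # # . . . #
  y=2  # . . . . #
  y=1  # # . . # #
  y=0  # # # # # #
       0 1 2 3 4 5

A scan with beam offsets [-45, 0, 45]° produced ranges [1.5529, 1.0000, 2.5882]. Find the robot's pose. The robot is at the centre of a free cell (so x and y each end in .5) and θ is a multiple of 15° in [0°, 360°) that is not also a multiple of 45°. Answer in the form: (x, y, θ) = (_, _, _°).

The pose lattice has 15·16 = 240 candidates. Test each by forward raycasting.
  (2.5, 4.5, 105°): beam 1 = 1.7321 ≠ 1.5529 ✗
  (2.5, 2.5, 240°): beam 3 = 1.5529 ≠ 2.5882 ✗
  (2.5, 3.5, 330°): beam 1 = 2.5882 ≠ 1.5529 ✗
  …
  (2.5, 4.5, 210°): r_1=1.5529, r_2=1.0000, r_3=2.5882 — all match ✓
Unique over the lattice → pose = (2.5, 4.5, 210°).

(x, y, θ) = (2.5, 4.5, 210°)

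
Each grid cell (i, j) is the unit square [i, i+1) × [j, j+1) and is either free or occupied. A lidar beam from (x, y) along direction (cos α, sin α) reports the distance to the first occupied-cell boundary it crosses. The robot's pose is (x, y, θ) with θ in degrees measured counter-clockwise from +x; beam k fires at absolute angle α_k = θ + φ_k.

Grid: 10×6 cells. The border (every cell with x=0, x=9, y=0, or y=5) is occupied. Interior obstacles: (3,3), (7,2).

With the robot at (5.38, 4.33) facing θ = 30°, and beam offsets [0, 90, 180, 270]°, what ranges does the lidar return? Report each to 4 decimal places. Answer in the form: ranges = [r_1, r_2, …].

beam 1: φ=0°, α=30°
  dir = (cos 30°, sin 30°) = (0.8660, 0.5000); from cell (5,4)
  next x-line at t=0.7159, next y-line at t=1.3400; Δt_x=1.1547, Δt_y=2.0000
    x: enter (6,4) at t=0.7159
    y: enter (6,5) at t=1.3400 ← occupied
  → r_1 = 1.3400
beam 2: φ=90°, α=120°
  dir = (cos 120°, sin 120°) = (-0.5000, 0.8660); from cell (5,4)
  next x-line at t=0.7600, next y-line at t=0.7736; Δt_x=2.0000, Δt_y=1.1547
    x: enter (4,4) at t=0.7600
    y: enter (4,5) at t=0.7736 ← occupied
  → r_2 = 0.7736
beam 3: φ=180°, α=210°
  dir = (cos 210°, sin 210°) = (-0.8660, -0.5000); from cell (5,4)
  next x-line at t=0.4388, next y-line at t=0.6600; Δt_x=1.1547, Δt_y=2.0000
    x: enter (4,4) at t=0.4388
    y: enter (4,3) at t=0.6600
    x: enter (3,3) at t=1.5935 ← occupied
  → r_3 = 1.5935
beam 4: φ=270°, α=300°
  dir = (cos 300°, sin 300°) = (0.5000, -0.8660); from cell (5,4)
  next x-line at t=1.2400, next y-line at t=0.3811; Δt_x=2.0000, Δt_y=1.1547
    y: enter (5,3) at t=0.3811
    x: enter (6,3) at t=1.2400
    y: enter (6,2) at t=1.5358
    y: enter (6,1) at t=2.6905
    x: enter (7,1) at t=3.2400
    y: enter (7,0) at t=3.8452 ← occupied
  → r_4 = 3.8452

ranges = [1.3400, 0.7736, 1.5935, 3.8452]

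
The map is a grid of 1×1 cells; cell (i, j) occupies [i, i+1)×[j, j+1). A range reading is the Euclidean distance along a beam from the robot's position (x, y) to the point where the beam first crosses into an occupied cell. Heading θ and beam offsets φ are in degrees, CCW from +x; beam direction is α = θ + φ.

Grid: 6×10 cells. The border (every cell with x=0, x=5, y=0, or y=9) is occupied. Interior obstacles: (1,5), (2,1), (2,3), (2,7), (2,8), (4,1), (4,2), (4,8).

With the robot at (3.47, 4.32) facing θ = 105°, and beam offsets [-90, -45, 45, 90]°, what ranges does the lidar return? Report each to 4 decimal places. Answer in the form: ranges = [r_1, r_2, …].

beam 1: φ=-90°, α=15°
  dir = (cos 15°, sin 15°) = (0.9659, 0.2588); from cell (3,4)
  next x-line at t=0.5487, next y-line at t=2.6273; Δt_x=1.0353, Δt_y=3.8637
    x: enter (4,4) at t=0.5487
    x: enter (5,4) at t=1.5840 ← occupied
  → r_1 = 1.5840
beam 2: φ=-45°, α=60°
  dir = (cos 60°, sin 60°) = (0.5000, 0.8660); from cell (3,4)
  next x-line at t=1.0600, next y-line at t=0.7852; Δt_x=2.0000, Δt_y=1.1547
    y: enter (3,5) at t=0.7852
    x: enter (4,5) at t=1.0600
    y: enter (4,6) at t=1.9399
    x: enter (5,6) at t=3.0600 ← occupied
  → r_2 = 3.0600
beam 3: φ=45°, α=150°
  dir = (cos 150°, sin 150°) = (-0.8660, 0.5000); from cell (3,4)
  next x-line at t=0.5427, next y-line at t=1.3600; Δt_x=1.1547, Δt_y=2.0000
    x: enter (2,4) at t=0.5427
    y: enter (2,5) at t=1.3600
    x: enter (1,5) at t=1.6974 ← occupied
  → r_3 = 1.6974
beam 4: φ=90°, α=195°
  dir = (cos 195°, sin 195°) = (-0.9659, -0.2588); from cell (3,4)
  next x-line at t=0.4866, next y-line at t=1.2364; Δt_x=1.0353, Δt_y=3.8637
    x: enter (2,4) at t=0.4866
    y: enter (2,3) at t=1.2364 ← occupied
  → r_4 = 1.2364

ranges = [1.5840, 3.0600, 1.6974, 1.2364]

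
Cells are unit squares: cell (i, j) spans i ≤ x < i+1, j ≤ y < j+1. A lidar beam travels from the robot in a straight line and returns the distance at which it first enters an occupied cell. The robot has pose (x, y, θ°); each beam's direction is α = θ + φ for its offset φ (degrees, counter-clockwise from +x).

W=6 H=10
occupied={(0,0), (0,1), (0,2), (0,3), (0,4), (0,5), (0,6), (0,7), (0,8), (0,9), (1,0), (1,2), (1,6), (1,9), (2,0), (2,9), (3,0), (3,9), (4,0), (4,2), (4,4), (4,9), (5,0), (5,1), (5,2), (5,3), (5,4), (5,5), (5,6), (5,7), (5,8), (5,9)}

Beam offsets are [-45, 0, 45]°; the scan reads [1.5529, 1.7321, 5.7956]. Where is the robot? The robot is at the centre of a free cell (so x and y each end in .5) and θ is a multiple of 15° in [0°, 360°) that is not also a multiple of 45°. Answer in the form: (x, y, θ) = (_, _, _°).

(x, y, θ) = (2.5, 8.5, 240°)

Candidates: 28 free-cell centres × 16 headings = 448 poses. Raycast each; keep the one whose scan matches to 4 dp.
  (2.5, 8.5, 75°): beam 1 = 1.0000 ≠ 1.5529 ✗
  (2.5, 3.5, 15°): beam 1 = 1.7321 ≠ 1.5529 ✗
  (1.5, 8.5, 105°): beam 1 = 0.5774 ≠ 1.5529 ✗
  (3.5, 3.5, 345°): beam 1 = 1.0000 ≠ 1.5529 ✗
  (3.5, 7.5, 165°): beam 1 = 1.7321 ≠ 1.5529 ✗
  …
  (2.5, 8.5, 240°): r_1=1.5529, r_2=1.7321, r_3=5.7956 — all match ✓
No second candidate reproduces the full scan.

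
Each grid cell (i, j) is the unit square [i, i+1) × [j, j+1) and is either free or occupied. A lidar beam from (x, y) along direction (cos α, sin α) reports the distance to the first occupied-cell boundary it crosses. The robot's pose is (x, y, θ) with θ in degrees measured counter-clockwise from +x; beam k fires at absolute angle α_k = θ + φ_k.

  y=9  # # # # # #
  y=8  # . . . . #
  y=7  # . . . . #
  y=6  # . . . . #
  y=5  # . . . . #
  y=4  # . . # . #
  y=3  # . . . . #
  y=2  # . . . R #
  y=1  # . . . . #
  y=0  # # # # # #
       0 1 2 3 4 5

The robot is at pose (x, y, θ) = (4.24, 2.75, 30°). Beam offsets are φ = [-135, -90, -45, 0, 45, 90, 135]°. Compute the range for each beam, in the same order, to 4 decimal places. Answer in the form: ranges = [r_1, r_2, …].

beam 1: φ=-135°, α=255°
  dir = (cos 255°, sin 255°) = (-0.2588, -0.9659); from cell (4,2)
  next x-line at t=0.9273, next y-line at t=0.7765; Δt_x=3.8637, Δt_y=1.0353
    y: enter (4,1) at t=0.7765
    x: enter (3,1) at t=0.9273
    y: enter (3,0) at t=1.8117 ← occupied
  → r_1 = 1.8117
beam 2: φ=-90°, α=300°
  dir = (cos 300°, sin 300°) = (0.5000, -0.8660); from cell (4,2)
  next x-line at t=1.5200, next y-line at t=0.8660; Δt_x=2.0000, Δt_y=1.1547
    y: enter (4,1) at t=0.8660
    x: enter (5,1) at t=1.5200 ← occupied
  → r_2 = 1.5200
beam 3: φ=-45°, α=345°
  dir = (cos 345°, sin 345°) = (0.9659, -0.2588); from cell (4,2)
  next x-line at t=0.7868, next y-line at t=2.8978; Δt_x=1.0353, Δt_y=3.8637
    x: enter (5,2) at t=0.7868 ← occupied
  → r_3 = 0.7868
beam 4: φ=0°, α=30°
  dir = (cos 30°, sin 30°) = (0.8660, 0.5000); from cell (4,2)
  next x-line at t=0.8776, next y-line at t=0.5000; Δt_x=1.1547, Δt_y=2.0000
    y: enter (4,3) at t=0.5000
    x: enter (5,3) at t=0.8776 ← occupied
  → r_4 = 0.8776
beam 5: φ=45°, α=75°
  dir = (cos 75°, sin 75°) = (0.2588, 0.9659); from cell (4,2)
  next x-line at t=2.9364, next y-line at t=0.2588; Δt_x=3.8637, Δt_y=1.0353
    y: enter (4,3) at t=0.2588
    y: enter (4,4) at t=1.2941
    y: enter (4,5) at t=2.3294
    x: enter (5,5) at t=2.9364 ← occupied
  → r_5 = 2.9364
beam 6: φ=90°, α=120°
  dir = (cos 120°, sin 120°) = (-0.5000, 0.8660); from cell (4,2)
  next x-line at t=0.4800, next y-line at t=0.2887; Δt_x=2.0000, Δt_y=1.1547
    y: enter (4,3) at t=0.2887
    x: enter (3,3) at t=0.4800
    y: enter (3,4) at t=1.4434 ← occupied
  → r_6 = 1.4434
beam 7: φ=135°, α=165°
  dir = (cos 165°, sin 165°) = (-0.9659, 0.2588); from cell (4,2)
  next x-line at t=0.2485, next y-line at t=0.9659; Δt_x=1.0353, Δt_y=3.8637
    x: enter (3,2) at t=0.2485
    y: enter (3,3) at t=0.9659
    x: enter (2,3) at t=1.2837
    x: enter (1,3) at t=2.3190
    x: enter (0,3) at t=3.3543 ← occupied
  → r_7 = 3.3543

ranges = [1.8117, 1.5200, 0.7868, 0.8776, 2.9364, 1.4434, 3.3543]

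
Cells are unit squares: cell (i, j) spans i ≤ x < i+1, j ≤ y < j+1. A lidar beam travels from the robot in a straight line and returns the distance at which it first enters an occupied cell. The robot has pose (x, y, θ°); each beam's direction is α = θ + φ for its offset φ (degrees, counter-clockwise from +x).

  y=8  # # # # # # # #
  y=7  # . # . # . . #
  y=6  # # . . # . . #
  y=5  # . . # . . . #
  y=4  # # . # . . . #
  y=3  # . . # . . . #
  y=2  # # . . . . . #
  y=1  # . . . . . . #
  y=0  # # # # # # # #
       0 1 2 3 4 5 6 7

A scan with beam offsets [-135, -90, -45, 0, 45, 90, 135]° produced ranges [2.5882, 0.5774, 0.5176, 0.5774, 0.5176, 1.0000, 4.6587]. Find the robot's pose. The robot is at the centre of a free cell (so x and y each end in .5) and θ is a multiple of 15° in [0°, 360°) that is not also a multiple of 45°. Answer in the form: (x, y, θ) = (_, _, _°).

The pose lattice has 33·16 = 528 candidates. Test each by forward raycasting.
  (2.5, 3.5, 150°): beam 1 = 0.5176 ≠ 2.5882 ✗
  (5.5, 7.5, 165°): beam 1 = 1.0000 ≠ 2.5882 ✗
  (4.5, 2.5, 240°): beam 1 = 1.9319 ≠ 2.5882 ✗
  …
  (4.5, 5.5, 150°): r_1=2.5882, r_2=0.5774, r_3=0.5176, r_4=0.5774, r_5=0.5176, r_6=1.0000, r_7=4.6587 — all match ✓
No second candidate reproduces the full scan.

(x, y, θ) = (4.5, 5.5, 150°)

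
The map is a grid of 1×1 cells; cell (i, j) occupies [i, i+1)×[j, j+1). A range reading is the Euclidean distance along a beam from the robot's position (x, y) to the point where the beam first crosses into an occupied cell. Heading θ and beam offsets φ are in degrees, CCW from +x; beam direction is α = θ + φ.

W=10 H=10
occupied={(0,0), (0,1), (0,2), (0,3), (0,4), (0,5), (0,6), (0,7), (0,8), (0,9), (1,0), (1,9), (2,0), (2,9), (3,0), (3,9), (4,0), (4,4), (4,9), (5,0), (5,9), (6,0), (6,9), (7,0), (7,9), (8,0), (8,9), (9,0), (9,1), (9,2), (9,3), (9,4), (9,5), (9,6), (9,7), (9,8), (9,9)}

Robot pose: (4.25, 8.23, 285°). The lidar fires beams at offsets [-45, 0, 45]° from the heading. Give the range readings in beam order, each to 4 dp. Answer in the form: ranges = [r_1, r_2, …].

ranges = [6.5000, 7.4850, 5.4848]

beam 1: φ=-45°, α=240°
  cosα=-0.5000 sinα=-0.8660 | (4,8) | tMaxX 0.5000 tMaxY 0.2656 | tΔX 2.0000 tΔY 1.1547
    t=0.2656 [y] (4,7)
    t=0.5000 [x] (3,7)
    t=1.4203 [y] (3,6)
    t=2.5000 [x] (2,6)
    t=2.5750 [y] (2,5)
    t=3.7297 [y] (2,4)
    t=4.5000 [x] (1,4)
    t=4.8844 [y] (1,3)
    t=6.0391 [y] (1,2)
    t=6.5000 [x] (0,2) — stop
  → r_1 = 6.5000
beam 2: φ=0°, α=285°
  cosα=0.2588 sinα=-0.9659 | (4,8) | tMaxX 2.8978 tMaxY 0.2381 | tΔX 3.8637 tΔY 1.0353
    t=0.2381 [y] (4,7)
    t=1.2734 [y] (4,6)
    t=2.3087 [y] (4,5)
    t=2.8978 [x] (5,5)
    t=3.3439 [y] (5,4)
    t=4.3792 [y] (5,3)
    t=5.4145 [y] (5,2)
    t=6.4498 [y] (5,1)
    t=6.7615 [x] (6,1)
    t=7.4850 [y] (6,0) — stop
  → r_2 = 7.4850
beam 3: φ=45°, α=330°
  cosα=0.8660 sinα=-0.5000 | (4,8) | tMaxX 0.8660 tMaxY 0.4600 | tΔX 1.1547 tΔY 2.0000
    t=0.4600 [y] (4,7)
    t=0.8660 [x] (5,7)
    t=2.0207 [x] (6,7)
    t=2.4600 [y] (6,6)
    t=3.1754 [x] (7,6)
    t=4.3301 [x] (8,6)
    t=4.4600 [y] (8,5)
    t=5.4848 [x] (9,5) — stop
  → r_3 = 5.4848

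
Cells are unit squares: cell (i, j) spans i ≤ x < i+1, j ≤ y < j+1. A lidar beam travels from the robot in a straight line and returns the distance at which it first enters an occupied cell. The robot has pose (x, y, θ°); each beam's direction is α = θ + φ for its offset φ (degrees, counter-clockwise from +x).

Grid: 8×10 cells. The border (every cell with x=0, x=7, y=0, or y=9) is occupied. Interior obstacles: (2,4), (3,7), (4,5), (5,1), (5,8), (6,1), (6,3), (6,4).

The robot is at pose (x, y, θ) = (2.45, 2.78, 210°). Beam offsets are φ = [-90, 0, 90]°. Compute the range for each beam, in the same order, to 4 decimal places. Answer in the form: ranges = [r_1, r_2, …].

beam 1: φ=-90°, α=120°
  cosα=-0.5000 sinα=0.8660 | (2,2) | tMaxX 0.9000 tMaxY 0.2540 | tΔX 2.0000 tΔY 1.1547
    t=0.2540 [y] (2,3)
    t=0.9000 [x] (1,3)
    t=1.4087 [y] (1,4)
    t=2.5634 [y] (1,5)
    t=2.9000 [x] (0,5) — stop
  → r_1 = 2.9000
beam 2: φ=0°, α=210°
  cosα=-0.8660 sinα=-0.5000 | (2,2) | tMaxX 0.5196 tMaxY 1.5600 | tΔX 1.1547 tΔY 2.0000
    t=0.5196 [x] (1,2)
    t=1.5600 [y] (1,1)
    t=1.6743 [x] (0,1) — stop
  → r_2 = 1.6743
beam 3: φ=90°, α=300°
  cosα=0.5000 sinα=-0.8660 | (2,2) | tMaxX 1.1000 tMaxY 0.9007 | tΔX 2.0000 tΔY 1.1547
    t=0.9007 [y] (2,1)
    t=1.1000 [x] (3,1)
    t=2.0554 [y] (3,0) — stop
  → r_3 = 2.0554

ranges = [2.9000, 1.6743, 2.0554]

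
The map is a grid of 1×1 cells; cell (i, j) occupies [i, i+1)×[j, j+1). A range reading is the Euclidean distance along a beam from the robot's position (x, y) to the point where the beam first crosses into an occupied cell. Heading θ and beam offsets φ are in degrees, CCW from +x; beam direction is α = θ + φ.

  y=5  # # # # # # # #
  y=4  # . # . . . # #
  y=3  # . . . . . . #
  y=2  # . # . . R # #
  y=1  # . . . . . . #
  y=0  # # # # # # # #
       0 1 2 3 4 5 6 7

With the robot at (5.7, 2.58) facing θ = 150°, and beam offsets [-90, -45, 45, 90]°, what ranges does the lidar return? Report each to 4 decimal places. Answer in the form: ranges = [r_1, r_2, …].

ranges = [1.6397, 2.5054, 4.8658, 1.8244]

beam 1: φ=-90°, α=60°
  d=(0.5000,0.8660)  start (5,2)  tX=0.6000 tY=0.4850  stride 1/|dx|=2.0000 1/|dy|=1.1547
    cross y-line → (5,3), t=0.4850
    cross x-line → (6,3), t=0.6000
    cross y-line → (6,4), t=1.6397 (wall)
  → r_1 = 1.6397
beam 2: φ=-45°, α=105°
  d=(-0.2588,0.9659)  start (5,2)  tX=2.7046 tY=0.4348  stride 1/|dx|=3.8637 1/|dy|=1.0353
    cross y-line → (5,3), t=0.4348
    cross y-line → (5,4), t=1.4701
    cross y-line → (5,5), t=2.5054 (wall)
  → r_2 = 2.5054
beam 3: φ=45°, α=195°
  d=(-0.9659,-0.2588)  start (5,2)  tX=0.7247 tY=2.2409  stride 1/|dx|=1.0353 1/|dy|=3.8637
    cross x-line → (4,2), t=0.7247
    cross x-line → (3,2), t=1.7600
    cross y-line → (3,1), t=2.2409
    cross x-line → (2,1), t=2.7952
    cross x-line → (1,1), t=3.8305
    cross x-line → (0,1), t=4.8658 (wall)
  → r_3 = 4.8658
beam 4: φ=90°, α=240°
  d=(-0.5000,-0.8660)  start (5,2)  tX=1.4000 tY=0.6697  stride 1/|dx|=2.0000 1/|dy|=1.1547
    cross y-line → (5,1), t=0.6697
    cross x-line → (4,1), t=1.4000
    cross y-line → (4,0), t=1.8244 (wall)
  → r_4 = 1.8244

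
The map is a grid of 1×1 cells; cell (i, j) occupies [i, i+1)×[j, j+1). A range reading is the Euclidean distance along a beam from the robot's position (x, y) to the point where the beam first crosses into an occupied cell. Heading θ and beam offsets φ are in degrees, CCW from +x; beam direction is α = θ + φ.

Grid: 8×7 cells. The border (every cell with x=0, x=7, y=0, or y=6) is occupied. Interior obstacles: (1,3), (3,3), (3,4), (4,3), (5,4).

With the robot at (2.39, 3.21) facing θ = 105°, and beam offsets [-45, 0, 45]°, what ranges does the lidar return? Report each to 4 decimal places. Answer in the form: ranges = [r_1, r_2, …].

beam 1: φ=-45°, α=60°
  direction (0.5000, 0.8660); cell (2,3); t to first gridline: x 1.2200, y 0.9122 (then +2.0000 / +1.1547)
    (2,4) via y @ 0.9122
    (3,4) via x @ 1.2200  # hit
  → r_1 = 1.2200
beam 2: φ=0°, α=105°
  direction (-0.2588, 0.9659); cell (2,3); t to first gridline: x 1.5068, y 0.8179 (then +3.8637 / +1.0353)
    (2,4) via y @ 0.8179
    (1,4) via x @ 1.5068
    (1,5) via y @ 1.8531
    (1,6) via y @ 2.8884  # hit
  → r_2 = 2.8884
beam 3: φ=45°, α=150°
  direction (-0.8660, 0.5000); cell (2,3); t to first gridline: x 0.4503, y 1.5800 (then +1.1547 / +2.0000)
    (1,3) via x @ 0.4503  # hit
  → r_3 = 0.4503

ranges = [1.2200, 2.8884, 0.4503]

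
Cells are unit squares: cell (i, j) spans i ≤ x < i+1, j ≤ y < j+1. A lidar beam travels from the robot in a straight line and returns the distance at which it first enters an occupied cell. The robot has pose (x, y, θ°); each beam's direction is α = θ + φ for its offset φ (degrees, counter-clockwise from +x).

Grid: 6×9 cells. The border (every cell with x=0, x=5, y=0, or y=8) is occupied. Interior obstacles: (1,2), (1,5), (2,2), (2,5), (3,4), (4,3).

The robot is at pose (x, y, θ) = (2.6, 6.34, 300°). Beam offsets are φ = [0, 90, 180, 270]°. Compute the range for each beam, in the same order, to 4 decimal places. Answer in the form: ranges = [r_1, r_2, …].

ranges = [0.3926, 2.7713, 1.9168, 0.6800]

beam 1: φ=0°, α=300°
  direction (0.5000, -0.8660); cell (2,6); t to first gridline: x 0.8000, y 0.3926 (then +2.0000 / +1.1547)
    (2,5) via y @ 0.3926  # hit
  → r_1 = 0.3926
beam 2: φ=90°, α=30°
  direction (0.8660, 0.5000); cell (2,6); t to first gridline: x 0.4619, y 1.3200 (then +1.1547 / +2.0000)
    (3,6) via x @ 0.4619
    (3,7) via y @ 1.3200
    (4,7) via x @ 1.6166
    (5,7) via x @ 2.7713  # hit
  → r_2 = 2.7713
beam 3: φ=180°, α=120°
  direction (-0.5000, 0.8660); cell (2,6); t to first gridline: x 1.2000, y 0.7621 (then +2.0000 / +1.1547)
    (2,7) via y @ 0.7621
    (1,7) via x @ 1.2000
    (1,8) via y @ 1.9168  # hit
  → r_3 = 1.9168
beam 4: φ=270°, α=210°
  direction (-0.8660, -0.5000); cell (2,6); t to first gridline: x 0.6928, y 0.6800 (then +1.1547 / +2.0000)
    (2,5) via y @ 0.6800  # hit
  → r_4 = 0.6800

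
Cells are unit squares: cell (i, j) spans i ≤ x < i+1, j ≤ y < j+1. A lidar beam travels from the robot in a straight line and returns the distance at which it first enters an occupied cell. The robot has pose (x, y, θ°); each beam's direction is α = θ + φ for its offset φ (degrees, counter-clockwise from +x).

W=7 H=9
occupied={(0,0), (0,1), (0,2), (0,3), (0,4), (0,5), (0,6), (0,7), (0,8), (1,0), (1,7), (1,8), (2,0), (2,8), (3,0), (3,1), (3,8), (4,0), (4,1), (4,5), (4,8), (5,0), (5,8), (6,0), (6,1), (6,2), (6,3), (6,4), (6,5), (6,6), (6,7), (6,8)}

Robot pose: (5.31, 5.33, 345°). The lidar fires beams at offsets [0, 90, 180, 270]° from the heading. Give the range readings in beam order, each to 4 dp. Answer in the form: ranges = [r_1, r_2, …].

beam 1: φ=0°, α=345°
  cosα=0.9659 sinα=-0.2588 | (5,5) | tMaxX 0.7143 tMaxY 1.2750 | tΔX 1.0353 tΔY 3.8637
    t=0.7143 [x] (6,5) — stop
  → r_1 = 0.7143
beam 2: φ=90°, α=75°
  cosα=0.2588 sinα=0.9659 | (5,5) | tMaxX 2.6660 tMaxY 0.6936 | tΔX 3.8637 tΔY 1.0353
    t=0.6936 [y] (5,6)
    t=1.7289 [y] (5,7)
    t=2.6660 [x] (6,7) — stop
  → r_2 = 2.6660
beam 3: φ=180°, α=165°
  cosα=-0.9659 sinα=0.2588 | (5,5) | tMaxX 0.3209 tMaxY 2.5887 | tΔX 1.0353 tΔY 3.8637
    t=0.3209 [x] (4,5) — stop
  → r_3 = 0.3209
beam 4: φ=270°, α=255°
  cosα=-0.2588 sinα=-0.9659 | (5,5) | tMaxX 1.1977 tMaxY 0.3416 | tΔX 3.8637 tΔY 1.0353
    t=0.3416 [y] (5,4)
    t=1.1977 [x] (4,4)
    t=1.3769 [y] (4,3)
    t=2.4122 [y] (4,2)
    t=3.4475 [y] (4,1) — stop
  → r_4 = 3.4475

ranges = [0.7143, 2.6660, 0.3209, 3.4475]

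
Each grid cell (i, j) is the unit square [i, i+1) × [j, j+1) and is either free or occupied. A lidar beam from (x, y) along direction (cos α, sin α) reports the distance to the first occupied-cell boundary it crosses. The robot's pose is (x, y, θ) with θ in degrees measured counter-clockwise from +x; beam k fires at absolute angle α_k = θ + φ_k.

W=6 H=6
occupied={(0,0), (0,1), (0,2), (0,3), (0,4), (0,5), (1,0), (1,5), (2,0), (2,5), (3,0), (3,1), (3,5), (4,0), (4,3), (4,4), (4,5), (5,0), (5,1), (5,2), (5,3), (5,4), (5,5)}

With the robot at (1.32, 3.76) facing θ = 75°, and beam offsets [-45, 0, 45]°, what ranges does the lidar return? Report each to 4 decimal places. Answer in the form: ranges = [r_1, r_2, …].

beam 1: φ=-45°, α=30°
  cosα=0.8660 sinα=0.5000 | (1,3) | tMaxX 0.7852 tMaxY 0.4800 | tΔX 1.1547 tΔY 2.0000
    t=0.4800 [y] (1,4)
    t=0.7852 [x] (2,4)
    t=1.9399 [x] (3,4)
    t=2.4800 [y] (3,5) — stop
  → r_1 = 2.4800
beam 2: φ=0°, α=75°
  cosα=0.2588 sinα=0.9659 | (1,3) | tMaxX 2.6273 tMaxY 0.2485 | tΔX 3.8637 tΔY 1.0353
    t=0.2485 [y] (1,4)
    t=1.2837 [y] (1,5) — stop
  → r_2 = 1.2837
beam 3: φ=45°, α=120°
  cosα=-0.5000 sinα=0.8660 | (1,3) | tMaxX 0.6400 tMaxY 0.2771 | tΔX 2.0000 tΔY 1.1547
    t=0.2771 [y] (1,4)
    t=0.6400 [x] (0,4) — stop
  → r_3 = 0.6400

ranges = [2.4800, 1.2837, 0.6400]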